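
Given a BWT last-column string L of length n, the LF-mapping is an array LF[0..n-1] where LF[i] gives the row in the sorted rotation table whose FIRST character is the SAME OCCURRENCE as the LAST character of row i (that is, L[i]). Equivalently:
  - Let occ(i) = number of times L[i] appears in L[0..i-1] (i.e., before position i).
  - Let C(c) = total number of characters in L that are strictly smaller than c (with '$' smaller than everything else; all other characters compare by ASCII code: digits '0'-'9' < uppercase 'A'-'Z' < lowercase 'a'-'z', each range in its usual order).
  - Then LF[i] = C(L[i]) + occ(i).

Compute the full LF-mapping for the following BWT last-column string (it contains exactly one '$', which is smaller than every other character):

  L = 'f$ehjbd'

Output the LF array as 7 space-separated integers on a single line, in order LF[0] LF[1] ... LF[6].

Char counts: '$':1, 'b':1, 'd':1, 'e':1, 'f':1, 'h':1, 'j':1
C (first-col start): C('$')=0, C('b')=1, C('d')=2, C('e')=3, C('f')=4, C('h')=5, C('j')=6
L[0]='f': occ=0, LF[0]=C('f')+0=4+0=4
L[1]='$': occ=0, LF[1]=C('$')+0=0+0=0
L[2]='e': occ=0, LF[2]=C('e')+0=3+0=3
L[3]='h': occ=0, LF[3]=C('h')+0=5+0=5
L[4]='j': occ=0, LF[4]=C('j')+0=6+0=6
L[5]='b': occ=0, LF[5]=C('b')+0=1+0=1
L[6]='d': occ=0, LF[6]=C('d')+0=2+0=2

Answer: 4 0 3 5 6 1 2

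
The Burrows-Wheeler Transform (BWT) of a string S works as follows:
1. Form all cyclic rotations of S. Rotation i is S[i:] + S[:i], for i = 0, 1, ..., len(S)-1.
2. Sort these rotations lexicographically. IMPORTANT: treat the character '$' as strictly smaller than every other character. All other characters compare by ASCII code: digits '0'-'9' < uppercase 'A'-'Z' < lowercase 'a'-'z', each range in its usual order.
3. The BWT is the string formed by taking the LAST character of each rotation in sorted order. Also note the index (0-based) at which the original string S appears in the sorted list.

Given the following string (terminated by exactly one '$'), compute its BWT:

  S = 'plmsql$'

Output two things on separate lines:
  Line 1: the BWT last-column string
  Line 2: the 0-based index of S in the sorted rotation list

All 7 rotations (rotation i = S[i:]+S[:i]):
  rot[0] = plmsql$
  rot[1] = lmsql$p
  rot[2] = msql$pl
  rot[3] = sql$plm
  rot[4] = ql$plms
  rot[5] = l$plmsq
  rot[6] = $plmsql
Sorted (with $ < everything):
  sorted[0] = $plmsql  (last char: 'l')
  sorted[1] = l$plmsq  (last char: 'q')
  sorted[2] = lmsql$p  (last char: 'p')
  sorted[3] = msql$pl  (last char: 'l')
  sorted[4] = plmsql$  (last char: '$')
  sorted[5] = ql$plms  (last char: 's')
  sorted[6] = sql$plm  (last char: 'm')
Last column: lqpl$sm
Original string S is at sorted index 4

Answer: lqpl$sm
4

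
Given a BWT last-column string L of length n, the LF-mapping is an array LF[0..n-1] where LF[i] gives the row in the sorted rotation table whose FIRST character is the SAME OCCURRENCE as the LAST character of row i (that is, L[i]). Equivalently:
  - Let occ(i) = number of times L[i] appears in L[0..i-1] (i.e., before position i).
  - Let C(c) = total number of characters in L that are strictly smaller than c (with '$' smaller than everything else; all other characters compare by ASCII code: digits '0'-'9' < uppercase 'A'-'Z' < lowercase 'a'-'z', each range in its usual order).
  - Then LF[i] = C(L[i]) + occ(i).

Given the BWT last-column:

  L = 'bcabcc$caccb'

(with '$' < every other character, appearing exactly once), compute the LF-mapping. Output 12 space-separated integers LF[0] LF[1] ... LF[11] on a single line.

Char counts: '$':1, 'a':2, 'b':3, 'c':6
C (first-col start): C('$')=0, C('a')=1, C('b')=3, C('c')=6
L[0]='b': occ=0, LF[0]=C('b')+0=3+0=3
L[1]='c': occ=0, LF[1]=C('c')+0=6+0=6
L[2]='a': occ=0, LF[2]=C('a')+0=1+0=1
L[3]='b': occ=1, LF[3]=C('b')+1=3+1=4
L[4]='c': occ=1, LF[4]=C('c')+1=6+1=7
L[5]='c': occ=2, LF[5]=C('c')+2=6+2=8
L[6]='$': occ=0, LF[6]=C('$')+0=0+0=0
L[7]='c': occ=3, LF[7]=C('c')+3=6+3=9
L[8]='a': occ=1, LF[8]=C('a')+1=1+1=2
L[9]='c': occ=4, LF[9]=C('c')+4=6+4=10
L[10]='c': occ=5, LF[10]=C('c')+5=6+5=11
L[11]='b': occ=2, LF[11]=C('b')+2=3+2=5

Answer: 3 6 1 4 7 8 0 9 2 10 11 5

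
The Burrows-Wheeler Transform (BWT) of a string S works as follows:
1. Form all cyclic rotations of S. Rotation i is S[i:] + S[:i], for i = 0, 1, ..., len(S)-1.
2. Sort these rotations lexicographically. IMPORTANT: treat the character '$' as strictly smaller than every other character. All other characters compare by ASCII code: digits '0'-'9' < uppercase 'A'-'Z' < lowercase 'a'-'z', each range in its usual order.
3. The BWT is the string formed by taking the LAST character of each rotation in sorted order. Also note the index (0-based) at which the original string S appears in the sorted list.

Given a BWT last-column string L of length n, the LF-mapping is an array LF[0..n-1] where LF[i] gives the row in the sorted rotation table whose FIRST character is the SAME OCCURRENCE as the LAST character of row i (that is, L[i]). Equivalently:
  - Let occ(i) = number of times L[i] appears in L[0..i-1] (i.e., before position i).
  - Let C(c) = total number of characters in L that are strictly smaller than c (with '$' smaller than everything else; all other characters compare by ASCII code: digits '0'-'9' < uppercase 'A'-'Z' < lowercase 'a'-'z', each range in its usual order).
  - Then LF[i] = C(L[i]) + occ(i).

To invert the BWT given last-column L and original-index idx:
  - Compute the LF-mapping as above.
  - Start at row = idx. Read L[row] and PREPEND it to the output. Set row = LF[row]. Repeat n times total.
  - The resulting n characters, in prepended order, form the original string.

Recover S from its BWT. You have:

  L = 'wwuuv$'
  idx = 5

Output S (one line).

Answer: wuuvw$

Derivation:
LF mapping: 4 5 1 2 3 0
Walk LF starting at row 5, prepending L[row]:
  step 1: row=5, L[5]='$', prepend. Next row=LF[5]=0
  step 2: row=0, L[0]='w', prepend. Next row=LF[0]=4
  step 3: row=4, L[4]='v', prepend. Next row=LF[4]=3
  step 4: row=3, L[3]='u', prepend. Next row=LF[3]=2
  step 5: row=2, L[2]='u', prepend. Next row=LF[2]=1
  step 6: row=1, L[1]='w', prepend. Next row=LF[1]=5
Reversed output: wuuvw$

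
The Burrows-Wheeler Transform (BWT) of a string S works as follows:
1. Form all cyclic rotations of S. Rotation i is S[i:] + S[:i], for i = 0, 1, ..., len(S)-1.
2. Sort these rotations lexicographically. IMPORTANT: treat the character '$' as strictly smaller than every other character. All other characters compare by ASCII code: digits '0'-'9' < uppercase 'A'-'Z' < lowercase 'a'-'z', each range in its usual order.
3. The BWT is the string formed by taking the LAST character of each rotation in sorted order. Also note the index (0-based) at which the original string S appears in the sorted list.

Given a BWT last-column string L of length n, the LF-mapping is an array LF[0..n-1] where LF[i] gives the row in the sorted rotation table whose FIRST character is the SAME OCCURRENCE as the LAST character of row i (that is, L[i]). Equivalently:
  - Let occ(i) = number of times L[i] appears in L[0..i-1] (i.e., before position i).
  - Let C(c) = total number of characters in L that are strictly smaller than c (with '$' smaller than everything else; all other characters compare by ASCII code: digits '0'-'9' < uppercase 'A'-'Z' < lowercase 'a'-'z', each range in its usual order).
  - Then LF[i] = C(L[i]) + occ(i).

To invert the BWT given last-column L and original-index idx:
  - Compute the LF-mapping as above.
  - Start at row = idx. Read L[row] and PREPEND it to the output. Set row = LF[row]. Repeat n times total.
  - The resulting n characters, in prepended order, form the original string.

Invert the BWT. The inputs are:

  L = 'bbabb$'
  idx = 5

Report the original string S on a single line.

LF mapping: 2 3 1 4 5 0
Walk LF starting at row 5, prepending L[row]:
  step 1: row=5, L[5]='$', prepend. Next row=LF[5]=0
  step 2: row=0, L[0]='b', prepend. Next row=LF[0]=2
  step 3: row=2, L[2]='a', prepend. Next row=LF[2]=1
  step 4: row=1, L[1]='b', prepend. Next row=LF[1]=3
  step 5: row=3, L[3]='b', prepend. Next row=LF[3]=4
  step 6: row=4, L[4]='b', prepend. Next row=LF[4]=5
Reversed output: bbbab$

Answer: bbbab$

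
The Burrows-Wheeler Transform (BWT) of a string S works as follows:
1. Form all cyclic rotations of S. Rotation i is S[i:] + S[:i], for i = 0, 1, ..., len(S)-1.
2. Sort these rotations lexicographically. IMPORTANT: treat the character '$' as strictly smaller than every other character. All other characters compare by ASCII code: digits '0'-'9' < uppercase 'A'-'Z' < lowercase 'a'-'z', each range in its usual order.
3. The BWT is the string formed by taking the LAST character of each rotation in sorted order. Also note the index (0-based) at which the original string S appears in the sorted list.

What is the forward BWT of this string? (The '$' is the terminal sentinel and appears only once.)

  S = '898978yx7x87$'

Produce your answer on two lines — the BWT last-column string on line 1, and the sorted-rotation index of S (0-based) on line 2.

All 13 rotations (rotation i = S[i:]+S[:i]):
  rot[0] = 898978yx7x87$
  rot[1] = 98978yx7x87$8
  rot[2] = 8978yx7x87$89
  rot[3] = 978yx7x87$898
  rot[4] = 78yx7x87$8989
  rot[5] = 8yx7x87$89897
  rot[6] = yx7x87$898978
  rot[7] = x7x87$898978y
  rot[8] = 7x87$898978yx
  rot[9] = x87$898978yx7
  rot[10] = 87$898978yx7x
  rot[11] = 7$898978yx7x8
  rot[12] = $898978yx7x87
Sorted (with $ < everything):
  sorted[0] = $898978yx7x87  (last char: '7')
  sorted[1] = 7$898978yx7x8  (last char: '8')
  sorted[2] = 78yx7x87$8989  (last char: '9')
  sorted[3] = 7x87$898978yx  (last char: 'x')
  sorted[4] = 87$898978yx7x  (last char: 'x')
  sorted[5] = 8978yx7x87$89  (last char: '9')
  sorted[6] = 898978yx7x87$  (last char: '$')
  sorted[7] = 8yx7x87$89897  (last char: '7')
  sorted[8] = 978yx7x87$898  (last char: '8')
  sorted[9] = 98978yx7x87$8  (last char: '8')
  sorted[10] = x7x87$898978y  (last char: 'y')
  sorted[11] = x87$898978yx7  (last char: '7')
  sorted[12] = yx7x87$898978  (last char: '8')
Last column: 789xx9$788y78
Original string S is at sorted index 6

Answer: 789xx9$788y78
6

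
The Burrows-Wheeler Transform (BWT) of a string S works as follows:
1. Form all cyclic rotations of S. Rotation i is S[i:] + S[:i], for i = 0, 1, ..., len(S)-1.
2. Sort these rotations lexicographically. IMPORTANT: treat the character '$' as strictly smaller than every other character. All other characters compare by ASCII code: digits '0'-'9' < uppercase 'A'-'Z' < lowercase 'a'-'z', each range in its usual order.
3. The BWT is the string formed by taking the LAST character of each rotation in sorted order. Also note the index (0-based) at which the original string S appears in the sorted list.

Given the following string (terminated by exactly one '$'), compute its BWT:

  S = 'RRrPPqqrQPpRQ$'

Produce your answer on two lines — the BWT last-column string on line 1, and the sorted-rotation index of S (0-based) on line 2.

All 14 rotations (rotation i = S[i:]+S[:i]):
  rot[0] = RRrPPqqrQPpRQ$
  rot[1] = RrPPqqrQPpRQ$R
  rot[2] = rPPqqrQPpRQ$RR
  rot[3] = PPqqrQPpRQ$RRr
  rot[4] = PqqrQPpRQ$RRrP
  rot[5] = qqrQPpRQ$RRrPP
  rot[6] = qrQPpRQ$RRrPPq
  rot[7] = rQPpRQ$RRrPPqq
  rot[8] = QPpRQ$RRrPPqqr
  rot[9] = PpRQ$RRrPPqqrQ
  rot[10] = pRQ$RRrPPqqrQP
  rot[11] = RQ$RRrPPqqrQPp
  rot[12] = Q$RRrPPqqrQPpR
  rot[13] = $RRrPPqqrQPpRQ
Sorted (with $ < everything):
  sorted[0] = $RRrPPqqrQPpRQ  (last char: 'Q')
  sorted[1] = PPqqrQPpRQ$RRr  (last char: 'r')
  sorted[2] = PpRQ$RRrPPqqrQ  (last char: 'Q')
  sorted[3] = PqqrQPpRQ$RRrP  (last char: 'P')
  sorted[4] = Q$RRrPPqqrQPpR  (last char: 'R')
  sorted[5] = QPpRQ$RRrPPqqr  (last char: 'r')
  sorted[6] = RQ$RRrPPqqrQPp  (last char: 'p')
  sorted[7] = RRrPPqqrQPpRQ$  (last char: '$')
  sorted[8] = RrPPqqrQPpRQ$R  (last char: 'R')
  sorted[9] = pRQ$RRrPPqqrQP  (last char: 'P')
  sorted[10] = qqrQPpRQ$RRrPP  (last char: 'P')
  sorted[11] = qrQPpRQ$RRrPPq  (last char: 'q')
  sorted[12] = rPPqqrQPpRQ$RR  (last char: 'R')
  sorted[13] = rQPpRQ$RRrPPqq  (last char: 'q')
Last column: QrQPRrp$RPPqRq
Original string S is at sorted index 7

Answer: QrQPRrp$RPPqRq
7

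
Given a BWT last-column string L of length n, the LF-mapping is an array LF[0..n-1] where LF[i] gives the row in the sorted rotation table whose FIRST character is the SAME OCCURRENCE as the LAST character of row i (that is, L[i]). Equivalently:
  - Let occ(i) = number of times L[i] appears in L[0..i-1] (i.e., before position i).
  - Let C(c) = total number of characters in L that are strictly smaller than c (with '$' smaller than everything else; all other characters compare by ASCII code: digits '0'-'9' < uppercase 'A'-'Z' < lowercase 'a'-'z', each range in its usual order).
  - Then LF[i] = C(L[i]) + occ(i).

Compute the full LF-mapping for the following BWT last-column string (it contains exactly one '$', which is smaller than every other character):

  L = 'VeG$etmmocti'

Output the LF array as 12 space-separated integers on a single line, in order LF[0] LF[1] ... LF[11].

Answer: 2 4 1 0 5 10 7 8 9 3 11 6

Derivation:
Char counts: '$':1, 'G':1, 'V':1, 'c':1, 'e':2, 'i':1, 'm':2, 'o':1, 't':2
C (first-col start): C('$')=0, C('G')=1, C('V')=2, C('c')=3, C('e')=4, C('i')=6, C('m')=7, C('o')=9, C('t')=10
L[0]='V': occ=0, LF[0]=C('V')+0=2+0=2
L[1]='e': occ=0, LF[1]=C('e')+0=4+0=4
L[2]='G': occ=0, LF[2]=C('G')+0=1+0=1
L[3]='$': occ=0, LF[3]=C('$')+0=0+0=0
L[4]='e': occ=1, LF[4]=C('e')+1=4+1=5
L[5]='t': occ=0, LF[5]=C('t')+0=10+0=10
L[6]='m': occ=0, LF[6]=C('m')+0=7+0=7
L[7]='m': occ=1, LF[7]=C('m')+1=7+1=8
L[8]='o': occ=0, LF[8]=C('o')+0=9+0=9
L[9]='c': occ=0, LF[9]=C('c')+0=3+0=3
L[10]='t': occ=1, LF[10]=C('t')+1=10+1=11
L[11]='i': occ=0, LF[11]=C('i')+0=6+0=6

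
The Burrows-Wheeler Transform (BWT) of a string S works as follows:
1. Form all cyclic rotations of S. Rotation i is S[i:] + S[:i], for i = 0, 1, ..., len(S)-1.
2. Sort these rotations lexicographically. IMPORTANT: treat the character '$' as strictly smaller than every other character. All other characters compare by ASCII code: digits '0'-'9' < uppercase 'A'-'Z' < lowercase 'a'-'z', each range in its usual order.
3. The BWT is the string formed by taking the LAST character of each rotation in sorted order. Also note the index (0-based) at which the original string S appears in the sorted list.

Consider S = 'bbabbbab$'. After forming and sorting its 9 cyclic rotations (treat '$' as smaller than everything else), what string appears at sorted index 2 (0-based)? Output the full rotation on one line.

All 9 rotations (rotation i = S[i:]+S[:i]):
  rot[0] = bbabbbab$
  rot[1] = babbbab$b
  rot[2] = abbbab$bb
  rot[3] = bbbab$bba
  rot[4] = bbab$bbab
  rot[5] = bab$bbabb
  rot[6] = ab$bbabbb
  rot[7] = b$bbabbba
  rot[8] = $bbabbbab
Sorted (with $ < everything):
  sorted[0] = $bbabbbab
  sorted[1] = ab$bbabbb
  sorted[2] = abbbab$bb
  sorted[3] = b$bbabbba
  sorted[4] = bab$bbabb
  sorted[5] = babbbab$b
  sorted[6] = bbab$bbab
  sorted[7] = bbabbbab$
  sorted[8] = bbbab$bba
sorted[2] = abbbab$bb

Answer: abbbab$bb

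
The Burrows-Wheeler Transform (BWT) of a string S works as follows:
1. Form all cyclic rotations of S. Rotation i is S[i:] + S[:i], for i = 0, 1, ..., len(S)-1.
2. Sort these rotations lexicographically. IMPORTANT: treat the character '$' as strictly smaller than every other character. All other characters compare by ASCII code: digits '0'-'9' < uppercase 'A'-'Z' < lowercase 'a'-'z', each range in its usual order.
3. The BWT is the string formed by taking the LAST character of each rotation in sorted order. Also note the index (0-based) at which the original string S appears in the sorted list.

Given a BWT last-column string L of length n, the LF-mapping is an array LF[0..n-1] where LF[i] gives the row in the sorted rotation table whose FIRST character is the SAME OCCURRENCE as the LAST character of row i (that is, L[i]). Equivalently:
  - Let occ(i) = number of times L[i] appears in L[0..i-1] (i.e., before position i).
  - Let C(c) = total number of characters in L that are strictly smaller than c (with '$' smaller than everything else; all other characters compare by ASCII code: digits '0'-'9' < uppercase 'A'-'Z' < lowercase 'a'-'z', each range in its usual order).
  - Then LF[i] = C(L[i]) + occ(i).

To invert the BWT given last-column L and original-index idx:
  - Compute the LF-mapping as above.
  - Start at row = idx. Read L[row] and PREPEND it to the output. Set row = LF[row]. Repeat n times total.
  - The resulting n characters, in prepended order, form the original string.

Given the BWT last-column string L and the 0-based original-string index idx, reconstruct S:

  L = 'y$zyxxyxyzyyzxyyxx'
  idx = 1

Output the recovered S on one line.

Answer: xxyyzxxzyxzyyyyxy$

Derivation:
LF mapping: 7 0 15 8 1 2 9 3 10 16 11 12 17 4 13 14 5 6
Walk LF starting at row 1, prepending L[row]:
  step 1: row=1, L[1]='$', prepend. Next row=LF[1]=0
  step 2: row=0, L[0]='y', prepend. Next row=LF[0]=7
  step 3: row=7, L[7]='x', prepend. Next row=LF[7]=3
  step 4: row=3, L[3]='y', prepend. Next row=LF[3]=8
  step 5: row=8, L[8]='y', prepend. Next row=LF[8]=10
  step 6: row=10, L[10]='y', prepend. Next row=LF[10]=11
  step 7: row=11, L[11]='y', prepend. Next row=LF[11]=12
  step 8: row=12, L[12]='z', prepend. Next row=LF[12]=17
  step 9: row=17, L[17]='x', prepend. Next row=LF[17]=6
  step 10: row=6, L[6]='y', prepend. Next row=LF[6]=9
  step 11: row=9, L[9]='z', prepend. Next row=LF[9]=16
  step 12: row=16, L[16]='x', prepend. Next row=LF[16]=5
  step 13: row=5, L[5]='x', prepend. Next row=LF[5]=2
  step 14: row=2, L[2]='z', prepend. Next row=LF[2]=15
  step 15: row=15, L[15]='y', prepend. Next row=LF[15]=14
  step 16: row=14, L[14]='y', prepend. Next row=LF[14]=13
  step 17: row=13, L[13]='x', prepend. Next row=LF[13]=4
  step 18: row=4, L[4]='x', prepend. Next row=LF[4]=1
Reversed output: xxyyzxxzyxzyyyyxy$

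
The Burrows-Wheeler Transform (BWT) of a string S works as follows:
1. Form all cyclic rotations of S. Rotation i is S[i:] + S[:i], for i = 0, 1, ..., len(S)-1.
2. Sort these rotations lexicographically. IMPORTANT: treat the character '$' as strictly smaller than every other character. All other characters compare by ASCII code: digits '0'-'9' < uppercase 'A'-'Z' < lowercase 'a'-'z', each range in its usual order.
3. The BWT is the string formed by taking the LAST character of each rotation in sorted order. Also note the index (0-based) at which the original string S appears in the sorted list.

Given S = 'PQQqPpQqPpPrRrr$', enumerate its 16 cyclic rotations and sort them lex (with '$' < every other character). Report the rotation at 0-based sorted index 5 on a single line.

All 16 rotations (rotation i = S[i:]+S[:i]):
  rot[0] = PQQqPpQqPpPrRrr$
  rot[1] = QQqPpQqPpPrRrr$P
  rot[2] = QqPpQqPpPrRrr$PQ
  rot[3] = qPpQqPpPrRrr$PQQ
  rot[4] = PpQqPpPrRrr$PQQq
  rot[5] = pQqPpPrRrr$PQQqP
  rot[6] = QqPpPrRrr$PQQqPp
  rot[7] = qPpPrRrr$PQQqPpQ
  rot[8] = PpPrRrr$PQQqPpQq
  rot[9] = pPrRrr$PQQqPpQqP
  rot[10] = PrRrr$PQQqPpQqPp
  rot[11] = rRrr$PQQqPpQqPpP
  rot[12] = Rrr$PQQqPpQqPpPr
  rot[13] = rr$PQQqPpQqPpPrR
  rot[14] = r$PQQqPpQqPpPrRr
  rot[15] = $PQQqPpQqPpPrRrr
Sorted (with $ < everything):
  sorted[0] = $PQQqPpQqPpPrRrr
  sorted[1] = PQQqPpQqPpPrRrr$
  sorted[2] = PpPrRrr$PQQqPpQq
  sorted[3] = PpQqPpPrRrr$PQQq
  sorted[4] = PrRrr$PQQqPpQqPp
  sorted[5] = QQqPpQqPpPrRrr$P
  sorted[6] = QqPpPrRrr$PQQqPp
  sorted[7] = QqPpQqPpPrRrr$PQ
  sorted[8] = Rrr$PQQqPpQqPpPr
  sorted[9] = pPrRrr$PQQqPpQqP
  sorted[10] = pQqPpPrRrr$PQQqP
  sorted[11] = qPpPrRrr$PQQqPpQ
  sorted[12] = qPpQqPpPrRrr$PQQ
  sorted[13] = r$PQQqPpQqPpPrRr
  sorted[14] = rRrr$PQQqPpQqPpP
  sorted[15] = rr$PQQqPpQqPpPrR
sorted[5] = QQqPpQqPpPrRrr$P

Answer: QQqPpQqPpPrRrr$P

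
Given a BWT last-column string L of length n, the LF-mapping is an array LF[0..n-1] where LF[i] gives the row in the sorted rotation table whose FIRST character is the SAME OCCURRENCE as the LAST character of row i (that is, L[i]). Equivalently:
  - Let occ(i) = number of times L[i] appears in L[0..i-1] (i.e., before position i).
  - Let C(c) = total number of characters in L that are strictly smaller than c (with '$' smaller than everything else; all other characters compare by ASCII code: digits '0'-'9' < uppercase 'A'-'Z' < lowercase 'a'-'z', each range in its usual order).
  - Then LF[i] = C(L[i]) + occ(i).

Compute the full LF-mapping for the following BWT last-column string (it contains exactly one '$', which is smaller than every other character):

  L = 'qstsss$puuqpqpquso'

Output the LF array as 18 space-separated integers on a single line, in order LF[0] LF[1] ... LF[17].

Answer: 5 9 14 10 11 12 0 2 15 16 6 3 7 4 8 17 13 1

Derivation:
Char counts: '$':1, 'o':1, 'p':3, 'q':4, 's':5, 't':1, 'u':3
C (first-col start): C('$')=0, C('o')=1, C('p')=2, C('q')=5, C('s')=9, C('t')=14, C('u')=15
L[0]='q': occ=0, LF[0]=C('q')+0=5+0=5
L[1]='s': occ=0, LF[1]=C('s')+0=9+0=9
L[2]='t': occ=0, LF[2]=C('t')+0=14+0=14
L[3]='s': occ=1, LF[3]=C('s')+1=9+1=10
L[4]='s': occ=2, LF[4]=C('s')+2=9+2=11
L[5]='s': occ=3, LF[5]=C('s')+3=9+3=12
L[6]='$': occ=0, LF[6]=C('$')+0=0+0=0
L[7]='p': occ=0, LF[7]=C('p')+0=2+0=2
L[8]='u': occ=0, LF[8]=C('u')+0=15+0=15
L[9]='u': occ=1, LF[9]=C('u')+1=15+1=16
L[10]='q': occ=1, LF[10]=C('q')+1=5+1=6
L[11]='p': occ=1, LF[11]=C('p')+1=2+1=3
L[12]='q': occ=2, LF[12]=C('q')+2=5+2=7
L[13]='p': occ=2, LF[13]=C('p')+2=2+2=4
L[14]='q': occ=3, LF[14]=C('q')+3=5+3=8
L[15]='u': occ=2, LF[15]=C('u')+2=15+2=17
L[16]='s': occ=4, LF[16]=C('s')+4=9+4=13
L[17]='o': occ=0, LF[17]=C('o')+0=1+0=1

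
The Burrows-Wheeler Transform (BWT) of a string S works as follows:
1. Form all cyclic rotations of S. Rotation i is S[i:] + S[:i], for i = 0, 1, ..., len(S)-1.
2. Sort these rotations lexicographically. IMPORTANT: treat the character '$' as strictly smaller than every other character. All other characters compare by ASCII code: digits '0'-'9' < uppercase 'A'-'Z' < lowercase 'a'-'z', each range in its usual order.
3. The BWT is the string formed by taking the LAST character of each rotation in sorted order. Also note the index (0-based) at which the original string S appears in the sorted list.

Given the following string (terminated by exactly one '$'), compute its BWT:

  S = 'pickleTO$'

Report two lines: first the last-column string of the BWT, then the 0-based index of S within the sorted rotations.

Answer: OTeilpck$
8

Derivation:
All 9 rotations (rotation i = S[i:]+S[:i]):
  rot[0] = pickleTO$
  rot[1] = ickleTO$p
  rot[2] = ckleTO$pi
  rot[3] = kleTO$pic
  rot[4] = leTO$pick
  rot[5] = eTO$pickl
  rot[6] = TO$pickle
  rot[7] = O$pickleT
  rot[8] = $pickleTO
Sorted (with $ < everything):
  sorted[0] = $pickleTO  (last char: 'O')
  sorted[1] = O$pickleT  (last char: 'T')
  sorted[2] = TO$pickle  (last char: 'e')
  sorted[3] = ckleTO$pi  (last char: 'i')
  sorted[4] = eTO$pickl  (last char: 'l')
  sorted[5] = ickleTO$p  (last char: 'p')
  sorted[6] = kleTO$pic  (last char: 'c')
  sorted[7] = leTO$pick  (last char: 'k')
  sorted[8] = pickleTO$  (last char: '$')
Last column: OTeilpck$
Original string S is at sorted index 8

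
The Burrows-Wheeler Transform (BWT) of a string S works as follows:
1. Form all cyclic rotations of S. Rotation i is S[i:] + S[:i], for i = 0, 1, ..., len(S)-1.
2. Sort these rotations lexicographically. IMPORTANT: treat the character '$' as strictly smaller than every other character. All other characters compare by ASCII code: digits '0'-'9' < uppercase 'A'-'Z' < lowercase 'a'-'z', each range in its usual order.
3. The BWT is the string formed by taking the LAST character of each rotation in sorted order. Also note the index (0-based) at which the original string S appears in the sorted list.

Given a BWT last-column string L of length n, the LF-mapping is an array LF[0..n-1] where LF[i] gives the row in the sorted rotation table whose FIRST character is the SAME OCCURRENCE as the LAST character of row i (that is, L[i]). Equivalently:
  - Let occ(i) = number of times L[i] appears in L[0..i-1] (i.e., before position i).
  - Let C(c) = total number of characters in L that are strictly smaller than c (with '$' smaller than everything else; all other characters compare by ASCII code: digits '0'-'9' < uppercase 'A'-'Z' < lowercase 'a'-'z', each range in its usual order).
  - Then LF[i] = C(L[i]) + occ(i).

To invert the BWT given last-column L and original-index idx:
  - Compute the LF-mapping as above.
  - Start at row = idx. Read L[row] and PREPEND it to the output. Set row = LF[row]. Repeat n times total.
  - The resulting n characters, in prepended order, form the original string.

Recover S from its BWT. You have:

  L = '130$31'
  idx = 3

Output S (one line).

LF mapping: 2 4 1 0 5 3
Walk LF starting at row 3, prepending L[row]:
  step 1: row=3, L[3]='$', prepend. Next row=LF[3]=0
  step 2: row=0, L[0]='1', prepend. Next row=LF[0]=2
  step 3: row=2, L[2]='0', prepend. Next row=LF[2]=1
  step 4: row=1, L[1]='3', prepend. Next row=LF[1]=4
  step 5: row=4, L[4]='3', prepend. Next row=LF[4]=5
  step 6: row=5, L[5]='1', prepend. Next row=LF[5]=3
Reversed output: 13301$

Answer: 13301$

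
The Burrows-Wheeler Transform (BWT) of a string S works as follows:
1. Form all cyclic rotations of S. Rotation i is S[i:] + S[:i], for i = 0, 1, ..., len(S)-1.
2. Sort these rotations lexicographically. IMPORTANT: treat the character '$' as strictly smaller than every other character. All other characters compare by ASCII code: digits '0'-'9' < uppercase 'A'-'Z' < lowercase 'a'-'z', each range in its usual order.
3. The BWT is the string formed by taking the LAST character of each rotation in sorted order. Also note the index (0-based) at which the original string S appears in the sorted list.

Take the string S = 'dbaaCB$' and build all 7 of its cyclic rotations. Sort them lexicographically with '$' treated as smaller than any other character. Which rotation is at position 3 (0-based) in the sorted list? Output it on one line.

Answer: aCB$dba

Derivation:
All 7 rotations (rotation i = S[i:]+S[:i]):
  rot[0] = dbaaCB$
  rot[1] = baaCB$d
  rot[2] = aaCB$db
  rot[3] = aCB$dba
  rot[4] = CB$dbaa
  rot[5] = B$dbaaC
  rot[6] = $dbaaCB
Sorted (with $ < everything):
  sorted[0] = $dbaaCB
  sorted[1] = B$dbaaC
  sorted[2] = CB$dbaa
  sorted[3] = aCB$dba
  sorted[4] = aaCB$db
  sorted[5] = baaCB$d
  sorted[6] = dbaaCB$
sorted[3] = aCB$dba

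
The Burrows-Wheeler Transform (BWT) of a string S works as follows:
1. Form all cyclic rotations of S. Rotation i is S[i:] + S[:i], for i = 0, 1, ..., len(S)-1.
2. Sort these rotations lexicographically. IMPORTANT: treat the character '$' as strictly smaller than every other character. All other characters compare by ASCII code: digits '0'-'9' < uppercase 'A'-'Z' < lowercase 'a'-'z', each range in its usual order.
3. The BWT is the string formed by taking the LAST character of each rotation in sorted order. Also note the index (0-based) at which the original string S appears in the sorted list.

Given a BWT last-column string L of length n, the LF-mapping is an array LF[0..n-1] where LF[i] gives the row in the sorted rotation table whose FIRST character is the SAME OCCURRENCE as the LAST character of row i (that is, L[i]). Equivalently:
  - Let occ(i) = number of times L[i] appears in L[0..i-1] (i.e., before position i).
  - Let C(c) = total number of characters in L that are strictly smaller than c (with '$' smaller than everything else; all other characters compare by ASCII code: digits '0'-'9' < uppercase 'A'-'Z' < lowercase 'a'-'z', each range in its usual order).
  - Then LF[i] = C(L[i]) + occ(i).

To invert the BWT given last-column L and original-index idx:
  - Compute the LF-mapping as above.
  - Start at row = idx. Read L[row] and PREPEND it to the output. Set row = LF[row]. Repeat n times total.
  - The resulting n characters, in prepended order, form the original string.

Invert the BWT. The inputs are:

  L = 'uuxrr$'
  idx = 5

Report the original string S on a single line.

Answer: xruru$

Derivation:
LF mapping: 3 4 5 1 2 0
Walk LF starting at row 5, prepending L[row]:
  step 1: row=5, L[5]='$', prepend. Next row=LF[5]=0
  step 2: row=0, L[0]='u', prepend. Next row=LF[0]=3
  step 3: row=3, L[3]='r', prepend. Next row=LF[3]=1
  step 4: row=1, L[1]='u', prepend. Next row=LF[1]=4
  step 5: row=4, L[4]='r', prepend. Next row=LF[4]=2
  step 6: row=2, L[2]='x', prepend. Next row=LF[2]=5
Reversed output: xruru$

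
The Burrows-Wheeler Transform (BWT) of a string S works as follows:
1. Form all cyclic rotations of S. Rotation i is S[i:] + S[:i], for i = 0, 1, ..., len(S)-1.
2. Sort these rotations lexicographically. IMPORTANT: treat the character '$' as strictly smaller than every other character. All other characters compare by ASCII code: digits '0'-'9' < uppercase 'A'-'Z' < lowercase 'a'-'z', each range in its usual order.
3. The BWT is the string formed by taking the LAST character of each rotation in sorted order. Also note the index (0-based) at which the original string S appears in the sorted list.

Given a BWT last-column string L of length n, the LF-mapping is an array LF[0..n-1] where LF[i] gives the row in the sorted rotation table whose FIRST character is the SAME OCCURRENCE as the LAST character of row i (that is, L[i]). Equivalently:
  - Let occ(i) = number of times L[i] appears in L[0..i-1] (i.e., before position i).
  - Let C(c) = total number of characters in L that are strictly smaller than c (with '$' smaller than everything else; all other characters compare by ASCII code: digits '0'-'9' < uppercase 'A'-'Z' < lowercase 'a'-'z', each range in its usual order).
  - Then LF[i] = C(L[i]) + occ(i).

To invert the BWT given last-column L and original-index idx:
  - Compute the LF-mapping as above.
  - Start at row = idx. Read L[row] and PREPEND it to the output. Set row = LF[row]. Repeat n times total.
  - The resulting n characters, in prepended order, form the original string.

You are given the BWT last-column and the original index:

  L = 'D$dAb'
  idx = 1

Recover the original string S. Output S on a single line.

LF mapping: 2 0 4 1 3
Walk LF starting at row 1, prepending L[row]:
  step 1: row=1, L[1]='$', prepend. Next row=LF[1]=0
  step 2: row=0, L[0]='D', prepend. Next row=LF[0]=2
  step 3: row=2, L[2]='d', prepend. Next row=LF[2]=4
  step 4: row=4, L[4]='b', prepend. Next row=LF[4]=3
  step 5: row=3, L[3]='A', prepend. Next row=LF[3]=1
Reversed output: AbdD$

Answer: AbdD$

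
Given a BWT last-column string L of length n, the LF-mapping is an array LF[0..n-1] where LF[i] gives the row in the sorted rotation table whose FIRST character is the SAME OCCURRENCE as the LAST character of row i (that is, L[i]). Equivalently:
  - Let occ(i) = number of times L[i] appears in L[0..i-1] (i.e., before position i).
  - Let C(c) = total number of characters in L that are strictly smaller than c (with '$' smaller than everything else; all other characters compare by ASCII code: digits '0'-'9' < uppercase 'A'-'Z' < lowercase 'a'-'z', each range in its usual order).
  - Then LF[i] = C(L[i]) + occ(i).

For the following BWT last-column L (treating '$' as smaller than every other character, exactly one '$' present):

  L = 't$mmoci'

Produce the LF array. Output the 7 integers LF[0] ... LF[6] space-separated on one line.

Answer: 6 0 3 4 5 1 2

Derivation:
Char counts: '$':1, 'c':1, 'i':1, 'm':2, 'o':1, 't':1
C (first-col start): C('$')=0, C('c')=1, C('i')=2, C('m')=3, C('o')=5, C('t')=6
L[0]='t': occ=0, LF[0]=C('t')+0=6+0=6
L[1]='$': occ=0, LF[1]=C('$')+0=0+0=0
L[2]='m': occ=0, LF[2]=C('m')+0=3+0=3
L[3]='m': occ=1, LF[3]=C('m')+1=3+1=4
L[4]='o': occ=0, LF[4]=C('o')+0=5+0=5
L[5]='c': occ=0, LF[5]=C('c')+0=1+0=1
L[6]='i': occ=0, LF[6]=C('i')+0=2+0=2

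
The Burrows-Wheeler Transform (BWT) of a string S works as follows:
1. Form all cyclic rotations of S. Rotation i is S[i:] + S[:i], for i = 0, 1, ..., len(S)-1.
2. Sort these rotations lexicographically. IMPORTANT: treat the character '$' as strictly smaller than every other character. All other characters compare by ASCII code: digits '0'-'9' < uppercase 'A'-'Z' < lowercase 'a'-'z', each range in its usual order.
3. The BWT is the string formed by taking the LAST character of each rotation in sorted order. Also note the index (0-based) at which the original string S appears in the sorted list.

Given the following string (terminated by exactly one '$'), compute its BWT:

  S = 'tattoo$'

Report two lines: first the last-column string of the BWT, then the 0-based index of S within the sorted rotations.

All 7 rotations (rotation i = S[i:]+S[:i]):
  rot[0] = tattoo$
  rot[1] = attoo$t
  rot[2] = ttoo$ta
  rot[3] = too$tat
  rot[4] = oo$tatt
  rot[5] = o$tatto
  rot[6] = $tattoo
Sorted (with $ < everything):
  sorted[0] = $tattoo  (last char: 'o')
  sorted[1] = attoo$t  (last char: 't')
  sorted[2] = o$tatto  (last char: 'o')
  sorted[3] = oo$tatt  (last char: 't')
  sorted[4] = tattoo$  (last char: '$')
  sorted[5] = too$tat  (last char: 't')
  sorted[6] = ttoo$ta  (last char: 'a')
Last column: otot$ta
Original string S is at sorted index 4

Answer: otot$ta
4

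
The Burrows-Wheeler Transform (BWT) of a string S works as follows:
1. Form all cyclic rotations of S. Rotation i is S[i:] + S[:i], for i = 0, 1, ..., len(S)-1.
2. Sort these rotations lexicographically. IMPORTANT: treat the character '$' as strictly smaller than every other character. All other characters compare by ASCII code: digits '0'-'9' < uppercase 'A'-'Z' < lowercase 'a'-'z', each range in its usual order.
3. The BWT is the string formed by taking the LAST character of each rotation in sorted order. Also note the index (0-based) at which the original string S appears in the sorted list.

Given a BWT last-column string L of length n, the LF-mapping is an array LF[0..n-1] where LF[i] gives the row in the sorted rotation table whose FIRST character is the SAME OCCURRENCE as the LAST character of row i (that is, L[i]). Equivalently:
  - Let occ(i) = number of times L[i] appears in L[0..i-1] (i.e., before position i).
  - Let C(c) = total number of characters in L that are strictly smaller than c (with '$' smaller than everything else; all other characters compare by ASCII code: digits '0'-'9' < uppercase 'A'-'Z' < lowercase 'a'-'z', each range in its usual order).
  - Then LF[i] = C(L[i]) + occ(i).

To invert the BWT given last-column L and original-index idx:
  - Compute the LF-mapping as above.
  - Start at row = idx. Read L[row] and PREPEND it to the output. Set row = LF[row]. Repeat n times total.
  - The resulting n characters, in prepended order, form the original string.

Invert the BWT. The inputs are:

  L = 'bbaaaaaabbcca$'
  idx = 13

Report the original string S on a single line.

LF mapping: 8 9 1 2 3 4 5 6 10 11 12 13 7 0
Walk LF starting at row 13, prepending L[row]:
  step 1: row=13, L[13]='$', prepend. Next row=LF[13]=0
  step 2: row=0, L[0]='b', prepend. Next row=LF[0]=8
  step 3: row=8, L[8]='b', prepend. Next row=LF[8]=10
  step 4: row=10, L[10]='c', prepend. Next row=LF[10]=12
  step 5: row=12, L[12]='a', prepend. Next row=LF[12]=7
  step 6: row=7, L[7]='a', prepend. Next row=LF[7]=6
  step 7: row=6, L[6]='a', prepend. Next row=LF[6]=5
  step 8: row=5, L[5]='a', prepend. Next row=LF[5]=4
  step 9: row=4, L[4]='a', prepend. Next row=LF[4]=3
  step 10: row=3, L[3]='a', prepend. Next row=LF[3]=2
  step 11: row=2, L[2]='a', prepend. Next row=LF[2]=1
  step 12: row=1, L[1]='b', prepend. Next row=LF[1]=9
  step 13: row=9, L[9]='b', prepend. Next row=LF[9]=11
  step 14: row=11, L[11]='c', prepend. Next row=LF[11]=13
Reversed output: cbbaaaaaaacbb$

Answer: cbbaaaaaaacbb$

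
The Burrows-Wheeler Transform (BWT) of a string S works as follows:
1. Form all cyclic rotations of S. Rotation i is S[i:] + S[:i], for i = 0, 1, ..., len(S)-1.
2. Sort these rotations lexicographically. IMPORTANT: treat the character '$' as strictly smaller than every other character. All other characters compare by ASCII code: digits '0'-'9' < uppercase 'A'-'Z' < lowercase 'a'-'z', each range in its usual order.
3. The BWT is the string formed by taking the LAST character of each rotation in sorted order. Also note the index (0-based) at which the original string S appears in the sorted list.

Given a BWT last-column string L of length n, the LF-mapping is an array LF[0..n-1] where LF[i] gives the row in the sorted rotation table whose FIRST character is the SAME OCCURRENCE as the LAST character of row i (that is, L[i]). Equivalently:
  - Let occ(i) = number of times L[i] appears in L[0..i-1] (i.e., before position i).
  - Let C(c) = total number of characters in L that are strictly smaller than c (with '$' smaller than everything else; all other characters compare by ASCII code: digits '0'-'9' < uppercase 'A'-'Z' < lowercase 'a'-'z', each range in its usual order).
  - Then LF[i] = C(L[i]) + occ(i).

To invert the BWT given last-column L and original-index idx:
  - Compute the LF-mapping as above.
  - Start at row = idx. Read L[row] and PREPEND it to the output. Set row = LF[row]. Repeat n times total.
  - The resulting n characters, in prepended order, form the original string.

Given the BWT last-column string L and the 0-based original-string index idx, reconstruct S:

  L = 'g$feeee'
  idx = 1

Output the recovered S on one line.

LF mapping: 6 0 5 1 2 3 4
Walk LF starting at row 1, prepending L[row]:
  step 1: row=1, L[1]='$', prepend. Next row=LF[1]=0
  step 2: row=0, L[0]='g', prepend. Next row=LF[0]=6
  step 3: row=6, L[6]='e', prepend. Next row=LF[6]=4
  step 4: row=4, L[4]='e', prepend. Next row=LF[4]=2
  step 5: row=2, L[2]='f', prepend. Next row=LF[2]=5
  step 6: row=5, L[5]='e', prepend. Next row=LF[5]=3
  step 7: row=3, L[3]='e', prepend. Next row=LF[3]=1
Reversed output: eefeeg$

Answer: eefeeg$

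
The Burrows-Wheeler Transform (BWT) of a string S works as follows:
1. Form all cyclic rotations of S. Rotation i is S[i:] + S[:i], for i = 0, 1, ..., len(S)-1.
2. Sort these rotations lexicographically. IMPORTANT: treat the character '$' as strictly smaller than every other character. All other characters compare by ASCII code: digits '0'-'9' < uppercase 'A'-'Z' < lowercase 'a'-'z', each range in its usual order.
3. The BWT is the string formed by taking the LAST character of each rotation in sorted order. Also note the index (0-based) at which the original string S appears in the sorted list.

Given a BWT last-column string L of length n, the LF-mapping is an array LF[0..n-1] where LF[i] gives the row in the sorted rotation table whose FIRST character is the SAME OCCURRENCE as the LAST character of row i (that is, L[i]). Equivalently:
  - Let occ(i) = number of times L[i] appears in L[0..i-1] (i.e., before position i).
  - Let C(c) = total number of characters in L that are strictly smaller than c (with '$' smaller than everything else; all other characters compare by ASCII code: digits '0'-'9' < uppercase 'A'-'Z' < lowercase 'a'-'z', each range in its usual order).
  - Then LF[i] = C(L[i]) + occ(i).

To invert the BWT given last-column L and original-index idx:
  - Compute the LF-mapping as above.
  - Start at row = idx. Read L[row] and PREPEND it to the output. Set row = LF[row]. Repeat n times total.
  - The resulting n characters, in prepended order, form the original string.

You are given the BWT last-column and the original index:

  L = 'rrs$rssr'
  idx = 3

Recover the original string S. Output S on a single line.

LF mapping: 1 2 5 0 3 6 7 4
Walk LF starting at row 3, prepending L[row]:
  step 1: row=3, L[3]='$', prepend. Next row=LF[3]=0
  step 2: row=0, L[0]='r', prepend. Next row=LF[0]=1
  step 3: row=1, L[1]='r', prepend. Next row=LF[1]=2
  step 4: row=2, L[2]='s', prepend. Next row=LF[2]=5
  step 5: row=5, L[5]='s', prepend. Next row=LF[5]=6
  step 6: row=6, L[6]='s', prepend. Next row=LF[6]=7
  step 7: row=7, L[7]='r', prepend. Next row=LF[7]=4
  step 8: row=4, L[4]='r', prepend. Next row=LF[4]=3
Reversed output: rrsssrr$

Answer: rrsssrr$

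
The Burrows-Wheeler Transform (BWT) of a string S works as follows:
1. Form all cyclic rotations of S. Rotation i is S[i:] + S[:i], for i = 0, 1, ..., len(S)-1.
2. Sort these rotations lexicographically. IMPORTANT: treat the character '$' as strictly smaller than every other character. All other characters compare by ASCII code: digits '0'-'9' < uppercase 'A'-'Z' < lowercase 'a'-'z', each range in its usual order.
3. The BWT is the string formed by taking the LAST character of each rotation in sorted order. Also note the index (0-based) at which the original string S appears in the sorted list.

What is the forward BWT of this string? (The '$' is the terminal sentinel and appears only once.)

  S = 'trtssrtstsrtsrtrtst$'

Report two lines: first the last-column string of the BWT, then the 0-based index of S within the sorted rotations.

All 20 rotations (rotation i = S[i:]+S[:i]):
  rot[0] = trtssrtstsrtsrtrtst$
  rot[1] = rtssrtstsrtsrtrtst$t
  rot[2] = tssrtstsrtsrtrtst$tr
  rot[3] = ssrtstsrtsrtrtst$trt
  rot[4] = srtstsrtsrtrtst$trts
  rot[5] = rtstsrtsrtrtst$trtss
  rot[6] = tstsrtsrtrtst$trtssr
  rot[7] = stsrtsrtrtst$trtssrt
  rot[8] = tsrtsrtrtst$trtssrts
  rot[9] = srtsrtrtst$trtssrtst
  rot[10] = rtsrtrtst$trtssrtsts
  rot[11] = tsrtrtst$trtssrtstsr
  rot[12] = srtrtst$trtssrtstsrt
  rot[13] = rtrtst$trtssrtstsrts
  rot[14] = trtst$trtssrtstsrtsr
  rot[15] = rtst$trtssrtstsrtsrt
  rot[16] = tst$trtssrtstsrtsrtr
  rot[17] = st$trtssrtstsrtsrtrt
  rot[18] = t$trtssrtstsrtsrtrts
  rot[19] = $trtssrtstsrtsrtrtst
Sorted (with $ < everything):
  sorted[0] = $trtssrtstsrtsrtrtst  (last char: 't')
  sorted[1] = rtrtst$trtssrtstsrts  (last char: 's')
  sorted[2] = rtsrtrtst$trtssrtsts  (last char: 's')
  sorted[3] = rtssrtstsrtsrtrtst$t  (last char: 't')
  sorted[4] = rtst$trtssrtstsrtsrt  (last char: 't')
  sorted[5] = rtstsrtsrtrtst$trtss  (last char: 's')
  sorted[6] = srtrtst$trtssrtstsrt  (last char: 't')
  sorted[7] = srtsrtrtst$trtssrtst  (last char: 't')
  sorted[8] = srtstsrtsrtrtst$trts  (last char: 's')
  sorted[9] = ssrtstsrtsrtrtst$trt  (last char: 't')
  sorted[10] = st$trtssrtstsrtsrtrt  (last char: 't')
  sorted[11] = stsrtsrtrtst$trtssrt  (last char: 't')
  sorted[12] = t$trtssrtstsrtsrtrts  (last char: 's')
  sorted[13] = trtssrtstsrtsrtrtst$  (last char: '$')
  sorted[14] = trtst$trtssrtstsrtsr  (last char: 'r')
  sorted[15] = tsrtrtst$trtssrtstsr  (last char: 'r')
  sorted[16] = tsrtsrtrtst$trtssrts  (last char: 's')
  sorted[17] = tssrtstsrtsrtrtst$tr  (last char: 'r')
  sorted[18] = tst$trtssrtstsrtsrtr  (last char: 'r')
  sorted[19] = tstsrtsrtrtst$trtssr  (last char: 'r')
Last column: tssttsttsttts$rrsrrr
Original string S is at sorted index 13

Answer: tssttsttsttts$rrsrrr
13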